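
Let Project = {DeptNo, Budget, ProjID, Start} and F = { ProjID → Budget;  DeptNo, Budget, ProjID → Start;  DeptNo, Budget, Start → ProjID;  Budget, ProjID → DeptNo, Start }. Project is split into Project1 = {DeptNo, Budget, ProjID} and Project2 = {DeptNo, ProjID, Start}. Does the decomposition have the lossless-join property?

Common attributes: Project1 ∩ Project2 = {DeptNo, ProjID}.
Closure of {DeptNo, ProjID}: ProjID → Budget applies, adding Budget; DeptNo, Budget, ProjID → Start applies, adding Start. So (DeptNo, ProjID)⁺ = {DeptNo, Budget, ProjID, Start}.
This closure contains every attribute of Project1, so Project1 ∩ Project2 → Project1. The join is lossless.

Yes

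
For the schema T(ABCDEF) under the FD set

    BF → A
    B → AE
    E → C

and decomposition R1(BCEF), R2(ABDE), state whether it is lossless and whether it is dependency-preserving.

lossy but dependency-preserving

Lossless test: (BE)⁺ = {ABCE}, which is a superkey of neither fragment — lossy.
Dependency preservation: BF → A is not contained in any single fragment, but the restricted closure of its left-hand side across the fragments still reaches the right-hand side; the remaining FDs each lie inside some fragment. All dependencies are preserved.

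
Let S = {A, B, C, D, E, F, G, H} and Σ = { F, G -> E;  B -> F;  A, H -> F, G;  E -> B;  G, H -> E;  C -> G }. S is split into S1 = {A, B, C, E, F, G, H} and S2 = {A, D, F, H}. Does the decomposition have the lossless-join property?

No

Common attributes: S1 ∩ S2 = {A, F, H}.
Closure of {A, F, H}: A, H → F, G applies, adding G; G, H → E applies, adding E; E → B applies, adding B. So (A, F, H)⁺ = {A, B, E, F, G, H}.
The closure contains neither all of S1 = {A, B, C, E, F, G, H} nor all of S2 = {A, D, F, H}, so the common attributes are not a superkey of either fragment. The join is lossy.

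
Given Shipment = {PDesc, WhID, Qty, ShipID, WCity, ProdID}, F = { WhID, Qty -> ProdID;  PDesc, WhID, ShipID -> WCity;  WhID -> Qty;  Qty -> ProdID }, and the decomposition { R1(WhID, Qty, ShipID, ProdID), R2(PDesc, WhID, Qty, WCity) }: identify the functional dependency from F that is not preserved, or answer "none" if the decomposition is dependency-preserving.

PDesc, WhID, ShipID -> WCity

Check PDesc, WhID, ShipID → WCity: no single fragment contains all of {PDesc, WhID, ShipID, WCity}, and the restricted closure of {PDesc, WhID, ShipID} across the fragments never reaches {WCity}.
WhID, Qty → ProdID is preserved.
WhID → Qty is preserved.
Qty → ProdID is preserved.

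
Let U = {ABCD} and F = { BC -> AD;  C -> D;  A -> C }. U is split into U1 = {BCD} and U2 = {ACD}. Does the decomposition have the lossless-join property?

No

Common attributes: U1 ∩ U2 = {CD}.
No dependency enlarges {CD}, so (CD)⁺ = {CD}.
The closure contains neither all of U1 = {BCD} nor all of U2 = {ACD}, so the common attributes are not a superkey of either fragment. The join is lossy.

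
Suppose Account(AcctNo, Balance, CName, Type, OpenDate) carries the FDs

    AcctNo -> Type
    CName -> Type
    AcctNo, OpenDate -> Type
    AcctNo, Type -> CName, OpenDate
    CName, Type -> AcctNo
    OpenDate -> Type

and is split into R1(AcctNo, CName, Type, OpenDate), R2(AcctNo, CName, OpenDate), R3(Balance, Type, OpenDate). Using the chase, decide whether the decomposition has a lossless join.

No

Chase test. Columns are AcctNo, Balance, CName, Type, OpenDate; row i has aⱼ where attribute j ∈ Ri, else bᵢⱼ.
Initial tableau (one row per fragment):
  row 1: a1 b12 a3 a4 a5
  row 2: a1 b22 a3 b24 a5
  row 3: b31 a2 b33 a4 a5
Rows 1 and 2 agree on AcctNo; apply AcctNo→Type and equate their Type entries.
No row becomes fully distinguished — the join is lossy.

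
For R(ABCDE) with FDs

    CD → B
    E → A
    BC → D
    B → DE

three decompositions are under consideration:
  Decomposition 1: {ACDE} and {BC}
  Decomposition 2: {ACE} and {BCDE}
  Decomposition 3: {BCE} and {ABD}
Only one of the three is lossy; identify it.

Decomposition 1: common = {C}, closure = {C} → lossy.
Decomposition 2: common = {CE}, closure = {ACE} → lossless.
Decomposition 3: common = {B}, closure = {ABDE} → lossless.

Decomposition 1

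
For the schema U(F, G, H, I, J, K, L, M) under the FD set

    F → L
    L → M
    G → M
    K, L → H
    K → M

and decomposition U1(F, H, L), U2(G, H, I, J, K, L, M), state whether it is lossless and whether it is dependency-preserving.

lossy but dependency-preserving

Lossless test: (H, L)⁺ = {H, L, M}, which is a superkey of neither fragment — lossy.
Dependency preservation: every FD's attributes lie within a single fragment, so each can be enforced locally — preserved.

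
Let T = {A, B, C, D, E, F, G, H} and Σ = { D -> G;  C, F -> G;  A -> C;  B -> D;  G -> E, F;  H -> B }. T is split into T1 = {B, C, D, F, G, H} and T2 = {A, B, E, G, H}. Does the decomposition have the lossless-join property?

No

Common attributes: T1 ∩ T2 = {B, G, H}.
Closure of {B, G, H}: B → D applies, adding D; G → E, F applies, adding E, F. So (B, G, H)⁺ = {B, D, E, F, G, H}.
The closure contains neither all of T1 = {B, C, D, F, G, H} nor all of T2 = {A, B, E, G, H}, so the common attributes are not a superkey of either fragment. The join is lossy.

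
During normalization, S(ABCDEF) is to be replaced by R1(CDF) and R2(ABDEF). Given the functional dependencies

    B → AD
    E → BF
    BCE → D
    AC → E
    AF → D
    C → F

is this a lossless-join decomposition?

No

Common attributes: R1 ∩ R2 = {DF}.
No dependency enlarges {DF}, so (DF)⁺ = {DF}.
The closure contains neither all of R1 = {CDF} nor all of R2 = {ABDEF}, so the common attributes are not a superkey of either fragment. The join is lossy.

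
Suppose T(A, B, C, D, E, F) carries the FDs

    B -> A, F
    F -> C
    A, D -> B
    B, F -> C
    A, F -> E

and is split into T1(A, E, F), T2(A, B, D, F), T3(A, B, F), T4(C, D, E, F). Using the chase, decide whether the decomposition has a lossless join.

Chase test. Columns are A, B, C, D, E, F; row i has aⱼ where attribute j ∈ Ti, else bᵢⱼ.
Initial tableau (one row per fragment):
  row 1: a1 b12 b13 b14 a5 a6
  row 2: a1 a2 b23 a4 b25 a6
  row 3: a1 a2 b33 b34 b35 a6
  row 4: b41 b42 a3 a4 a5 a6
Rows 1 and 2 agree on F; apply F→C and equate their C entries.
Rows 1 and 3 agree on F; apply F→C and equate their C entries.
Rows 1 and 4 agree on F; apply F→C and equate their C entries.
Rows 1 and 2 agree on A, F; apply A, F→E and equate their E entries.
Rows 1 and 3 agree on A, F; apply A, F→E and equate their E entries.
Row 2 is now all distinguished symbols — the join is lossless.

Yes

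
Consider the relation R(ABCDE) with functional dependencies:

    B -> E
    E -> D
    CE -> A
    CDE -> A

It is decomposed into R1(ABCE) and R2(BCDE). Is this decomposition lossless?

Common attributes: R1 ∩ R2 = {BCE}.
Closure of {BCE}: E → D applies, adding D; CE → A applies, adding A. So (BCE)⁺ = {ABCDE}.
This closure contains every attribute of R1, so R1 ∩ R2 → R1. The join is lossless.

Yes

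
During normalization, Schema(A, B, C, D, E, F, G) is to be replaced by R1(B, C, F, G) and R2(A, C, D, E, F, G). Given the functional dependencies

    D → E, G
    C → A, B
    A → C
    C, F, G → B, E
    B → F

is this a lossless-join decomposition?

Common attributes: R1 ∩ R2 = {C, F, G}.
Closure of {C, F, G}: C → A, B applies, adding A, B; C, F, G → B, E applies, adding E. So (C, F, G)⁺ = {A, B, C, E, F, G}.
This closure contains every attribute of R1, so R1 ∩ R2 → R1. The join is lossless.

Yes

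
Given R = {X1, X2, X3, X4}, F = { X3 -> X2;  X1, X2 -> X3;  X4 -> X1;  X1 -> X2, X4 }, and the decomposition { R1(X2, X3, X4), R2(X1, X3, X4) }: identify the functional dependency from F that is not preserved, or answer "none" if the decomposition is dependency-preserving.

none

X3 → X2 lies within R1.
X1, X2 → X3: restricted closure across fragments reaches X3.
X4 → X1 lies within R2.
X1 → X2, X4: restricted closure across fragments reaches X2, X4.
Every dependency is enforceable on the fragments, so the decomposition is dependency-preserving.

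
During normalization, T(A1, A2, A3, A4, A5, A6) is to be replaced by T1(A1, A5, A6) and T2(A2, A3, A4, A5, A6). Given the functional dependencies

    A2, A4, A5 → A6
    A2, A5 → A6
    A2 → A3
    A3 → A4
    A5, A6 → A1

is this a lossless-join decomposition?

Yes

Common attributes: T1 ∩ T2 = {A5, A6}.
Closure of {A5, A6}: A5, A6 → A1 applies, adding A1. So (A5, A6)⁺ = {A1, A5, A6}.
This closure contains every attribute of T1, so T1 ∩ T2 → T1. The join is lossless.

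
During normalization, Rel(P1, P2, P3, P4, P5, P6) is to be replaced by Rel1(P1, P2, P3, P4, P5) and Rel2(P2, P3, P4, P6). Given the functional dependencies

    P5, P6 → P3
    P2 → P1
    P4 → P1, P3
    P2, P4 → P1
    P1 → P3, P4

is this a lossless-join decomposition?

No

Common attributes: Rel1 ∩ Rel2 = {P2, P3, P4}.
Closure of {P2, P3, P4}: P2 → P1 applies, adding P1. So (P2, P3, P4)⁺ = {P1, P2, P3, P4}.
The closure contains neither all of Rel1 = {P1, P2, P3, P4, P5} nor all of Rel2 = {P2, P3, P4, P6}, so the common attributes are not a superkey of either fragment. The join is lossy.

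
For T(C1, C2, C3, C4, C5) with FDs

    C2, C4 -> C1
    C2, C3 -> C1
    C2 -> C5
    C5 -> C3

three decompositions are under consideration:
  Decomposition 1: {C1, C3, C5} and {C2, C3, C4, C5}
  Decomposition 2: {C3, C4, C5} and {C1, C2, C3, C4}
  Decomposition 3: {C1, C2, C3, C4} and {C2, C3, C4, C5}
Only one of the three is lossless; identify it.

Decomposition 1: common = {C3, C5}, closure = {C3, C5} → lossy.
Decomposition 2: common = {C3, C4}, closure = {C3, C4} → lossy.
Decomposition 3: common = {C2, C3, C4}, closure = {C1, C2, C3, C4, C5} → lossless.

Decomposition 3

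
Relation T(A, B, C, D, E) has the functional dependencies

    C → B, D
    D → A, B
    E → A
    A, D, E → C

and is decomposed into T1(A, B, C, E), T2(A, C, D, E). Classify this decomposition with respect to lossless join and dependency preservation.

lossless but not dependency-preserving

Lossless test: (A, C, E)⁺ = {A, B, C, D, E}, which contains all of one fragment — lossless.
Dependency preservation: the restricted closure of {D} across the fragments never reaches {A, B}, so D → A, B cannot be enforced without a join — not preserved.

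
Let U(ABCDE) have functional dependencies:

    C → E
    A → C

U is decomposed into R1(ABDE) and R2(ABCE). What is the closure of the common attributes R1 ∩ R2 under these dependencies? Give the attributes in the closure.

R1 ∩ R2 = {ABE}.
A → C applies, adding C
Closure: {ABCE}.

ABCE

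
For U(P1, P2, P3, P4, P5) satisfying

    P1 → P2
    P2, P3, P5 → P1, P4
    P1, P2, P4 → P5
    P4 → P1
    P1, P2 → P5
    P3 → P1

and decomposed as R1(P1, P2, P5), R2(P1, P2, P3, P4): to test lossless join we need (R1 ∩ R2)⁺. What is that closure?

R1 ∩ R2 = {P1, P2}.
P1, P2 → P5 applies, adding P5
Closure: {P1, P2, P5}.

P1, P2, P5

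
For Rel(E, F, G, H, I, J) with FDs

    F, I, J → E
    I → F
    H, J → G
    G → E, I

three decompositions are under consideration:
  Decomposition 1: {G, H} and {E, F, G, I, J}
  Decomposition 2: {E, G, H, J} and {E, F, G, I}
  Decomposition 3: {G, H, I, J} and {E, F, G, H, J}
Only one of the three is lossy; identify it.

Decomposition 1: common = {G}, closure = {E, F, G, I} → lossy.
Decomposition 2: common = {E, G}, closure = {E, F, G, I} → lossless.
Decomposition 3: common = {G, H, J}, closure = {E, F, G, H, I, J} → lossless.

Decomposition 1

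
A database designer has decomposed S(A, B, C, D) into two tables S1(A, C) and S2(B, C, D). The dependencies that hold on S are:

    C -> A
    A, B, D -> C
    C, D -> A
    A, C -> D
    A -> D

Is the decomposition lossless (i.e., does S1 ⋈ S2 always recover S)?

Common attributes: S1 ∩ S2 = {C}.
Closure of {C}: C → A applies, adding A; A, C → D applies, adding D. So (C)⁺ = {A, C, D}.
This closure contains every attribute of S1, so S1 ∩ S2 → S1. The join is lossless.

Yes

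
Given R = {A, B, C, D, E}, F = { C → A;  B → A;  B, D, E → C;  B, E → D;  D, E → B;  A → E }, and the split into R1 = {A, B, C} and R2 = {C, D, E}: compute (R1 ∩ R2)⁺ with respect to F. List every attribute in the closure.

R1 ∩ R2 = {C}.
C → A applies, adding A
A → E applies, adding E
Closure: {A, C, E}.

A, C, E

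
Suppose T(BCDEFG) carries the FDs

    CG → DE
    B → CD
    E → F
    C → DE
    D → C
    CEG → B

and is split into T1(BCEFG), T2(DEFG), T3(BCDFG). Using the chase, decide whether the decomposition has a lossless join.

Yes

Chase test. Columns are BCDEFG; row i has aⱼ where attribute j ∈ Ti, else bᵢⱼ.
Initial tableau (one row per fragment):
  row 1: a1 a2 b13 a4 a5 a6
  row 2: b21 b22 a3 a4 a5 a6
  row 3: a1 a2 a3 b34 a5 a6
Rows 1 and 3 agree on CG; apply CG→DE and equate their DE entries.
Rows 1 and 2 agree on D; apply D→C and equate their C entries.
Rows 1 and 2 agree on CEG; apply CEG→B and equate their B entries.
Row 1 is now all distinguished symbols — the join is lossless.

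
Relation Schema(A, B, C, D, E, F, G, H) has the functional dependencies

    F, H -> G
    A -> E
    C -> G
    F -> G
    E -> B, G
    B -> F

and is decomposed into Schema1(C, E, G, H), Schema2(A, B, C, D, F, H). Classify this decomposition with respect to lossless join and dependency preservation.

lossy and not dependency-preserving

Lossless test: (C, H)⁺ = {C, G, H}, which is a superkey of neither fragment — lossy.
Dependency preservation: the restricted closure of {F, H} across the fragments never reaches {G}, so F, H → G cannot be enforced without a join — not preserved.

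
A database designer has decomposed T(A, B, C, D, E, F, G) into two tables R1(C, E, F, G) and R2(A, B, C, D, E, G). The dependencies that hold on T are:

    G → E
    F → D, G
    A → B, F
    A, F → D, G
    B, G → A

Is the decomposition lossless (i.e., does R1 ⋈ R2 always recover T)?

No

Common attributes: R1 ∩ R2 = {C, E, G}.
No dependency enlarges {C, E, G}, so (C, E, G)⁺ = {C, E, G}.
The closure contains neither all of R1 = {C, E, F, G} nor all of R2 = {A, B, C, D, E, G}, so the common attributes are not a superkey of either fragment. The join is lossy.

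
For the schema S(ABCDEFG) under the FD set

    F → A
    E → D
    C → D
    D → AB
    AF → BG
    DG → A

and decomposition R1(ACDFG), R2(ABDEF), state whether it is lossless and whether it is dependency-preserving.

lossy but dependency-preserving

Lossless test: (ADF)⁺ = {ABDFG}, which is a superkey of neither fragment — lossy.
Dependency preservation: AF → BG is not contained in any single fragment, but the restricted closure of its left-hand side across the fragments still reaches the right-hand side; the remaining FDs each lie inside some fragment. All dependencies are preserved.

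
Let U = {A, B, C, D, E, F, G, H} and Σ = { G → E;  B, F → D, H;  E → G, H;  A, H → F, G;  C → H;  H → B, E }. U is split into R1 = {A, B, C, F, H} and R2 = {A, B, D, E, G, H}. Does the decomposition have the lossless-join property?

Yes

Common attributes: R1 ∩ R2 = {A, B, H}.
Closure of {A, B, H}: A, H → F, G applies, adding F, G; H → B, E applies, adding E; B, F → D, H applies, adding D. So (A, B, H)⁺ = {A, B, D, E, F, G, H}.
This closure contains every attribute of R2, so R1 ∩ R2 → R2. The join is lossless.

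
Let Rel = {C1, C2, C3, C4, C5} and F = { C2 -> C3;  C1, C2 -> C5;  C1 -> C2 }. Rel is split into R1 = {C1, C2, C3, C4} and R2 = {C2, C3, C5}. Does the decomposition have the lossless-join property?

No

Common attributes: R1 ∩ R2 = {C2, C3}.
No dependency enlarges {C2, C3}, so (C2, C3)⁺ = {C2, C3}.
The closure contains neither all of R1 = {C1, C2, C3, C4} nor all of R2 = {C2, C3, C5}, so the common attributes are not a superkey of either fragment. The join is lossy.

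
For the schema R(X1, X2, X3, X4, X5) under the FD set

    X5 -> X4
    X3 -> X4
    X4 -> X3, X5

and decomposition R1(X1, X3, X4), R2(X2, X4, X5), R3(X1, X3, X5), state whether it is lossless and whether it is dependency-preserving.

Lossless test (chase): Rows 2 and 3 agree on X5; apply X5→X4 and equate their X4 entries. Rows 1 and 2 agree on X4; apply X4→X3, X5 and equate their X3, X5 entries. No row becomes fully distinguished — the join is lossy.
Dependency preservation: X4 → X3, X5 is not contained in any single fragment, but the restricted closure of its left-hand side across the fragments still reaches the right-hand side; the remaining FDs each lie inside some fragment. All dependencies are preserved.

lossy but dependency-preserving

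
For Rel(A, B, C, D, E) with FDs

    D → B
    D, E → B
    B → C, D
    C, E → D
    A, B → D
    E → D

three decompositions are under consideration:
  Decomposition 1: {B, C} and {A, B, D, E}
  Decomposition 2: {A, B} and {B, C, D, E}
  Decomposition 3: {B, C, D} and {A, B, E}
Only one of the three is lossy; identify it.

Decomposition 1: common = {B}, closure = {B, C, D} → lossless.
Decomposition 2: common = {B}, closure = {B, C, D} → lossy.
Decomposition 3: common = {B}, closure = {B, C, D} → lossless.

Decomposition 2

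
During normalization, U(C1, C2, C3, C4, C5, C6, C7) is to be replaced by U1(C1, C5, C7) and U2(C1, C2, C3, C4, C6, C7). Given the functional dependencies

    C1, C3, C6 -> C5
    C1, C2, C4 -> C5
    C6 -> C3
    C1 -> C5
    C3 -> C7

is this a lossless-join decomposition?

Yes

Common attributes: U1 ∩ U2 = {C1, C7}.
Closure of {C1, C7}: C1 → C5 applies, adding C5. So (C1, C7)⁺ = {C1, C5, C7}.
This closure contains every attribute of U1, so U1 ∩ U2 → U1. The join is lossless.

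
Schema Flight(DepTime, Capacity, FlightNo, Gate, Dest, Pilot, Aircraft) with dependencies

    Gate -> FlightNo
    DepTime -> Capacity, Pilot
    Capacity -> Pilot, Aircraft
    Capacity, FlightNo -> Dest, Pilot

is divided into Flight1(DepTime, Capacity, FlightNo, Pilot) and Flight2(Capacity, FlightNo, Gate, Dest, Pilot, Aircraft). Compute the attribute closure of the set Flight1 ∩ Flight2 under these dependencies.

Capacity, FlightNo, Dest, Pilot, Aircraft

Flight1 ∩ Flight2 = {Capacity, FlightNo, Pilot}.
Capacity → Pilot, Aircraft applies, adding Aircraft
Capacity, FlightNo → Dest, Pilot applies, adding Dest
Closure: {Capacity, FlightNo, Dest, Pilot, Aircraft}.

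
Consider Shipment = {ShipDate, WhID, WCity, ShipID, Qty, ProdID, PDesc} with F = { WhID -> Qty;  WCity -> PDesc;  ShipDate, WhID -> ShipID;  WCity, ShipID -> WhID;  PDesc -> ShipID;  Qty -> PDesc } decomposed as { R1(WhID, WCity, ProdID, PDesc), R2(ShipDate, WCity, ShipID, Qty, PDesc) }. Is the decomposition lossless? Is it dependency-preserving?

lossy and not dependency-preserving

Lossless test: (WCity, PDesc)⁺ = {WhID, WCity, ShipID, Qty, PDesc}, which is a superkey of neither fragment — lossy.
Dependency preservation: the restricted closure of {WhID} across the fragments never reaches {Qty}, so WhID → Qty cannot be enforced without a join — not preserved.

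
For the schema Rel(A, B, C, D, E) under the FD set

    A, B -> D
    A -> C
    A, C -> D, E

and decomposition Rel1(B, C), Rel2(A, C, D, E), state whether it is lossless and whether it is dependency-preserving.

Lossless test: (C)⁺ = {C}, which is a superkey of neither fragment — lossy.
Dependency preservation: A, B → D is not contained in any single fragment, but the restricted closure of its left-hand side across the fragments still reaches the right-hand side; the remaining FDs each lie inside some fragment. All dependencies are preserved.

lossy but dependency-preserving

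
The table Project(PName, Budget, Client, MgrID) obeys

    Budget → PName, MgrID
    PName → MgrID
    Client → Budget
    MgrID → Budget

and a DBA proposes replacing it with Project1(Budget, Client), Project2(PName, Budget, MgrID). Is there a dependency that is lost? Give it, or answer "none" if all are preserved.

Budget → PName, MgrID lies within Project2.
PName → MgrID lies within Project2.
Client → Budget lies within Project1.
MgrID → Budget lies within Project2.
Every dependency is enforceable on the fragments, so the decomposition is dependency-preserving.

none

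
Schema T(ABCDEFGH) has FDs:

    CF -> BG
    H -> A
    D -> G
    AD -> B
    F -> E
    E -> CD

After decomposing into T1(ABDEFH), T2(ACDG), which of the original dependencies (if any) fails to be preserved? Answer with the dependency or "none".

E -> CD

Check E → CD: no single fragment contains all of {CDE}, and the restricted closure of {E} across the fragments never reaches {CD}.
CF → BG is preserved.
H → A is preserved.
D → G is preserved.
AD → B is preserved.
F → E is preserved.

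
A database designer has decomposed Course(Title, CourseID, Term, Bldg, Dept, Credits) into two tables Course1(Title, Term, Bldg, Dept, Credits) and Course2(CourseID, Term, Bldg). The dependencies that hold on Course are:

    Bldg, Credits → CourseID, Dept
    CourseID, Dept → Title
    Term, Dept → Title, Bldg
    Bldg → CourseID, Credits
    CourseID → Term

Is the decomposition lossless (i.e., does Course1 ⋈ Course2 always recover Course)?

Yes

Common attributes: Course1 ∩ Course2 = {Term, Bldg}.
Closure of {Term, Bldg}: Bldg → CourseID, Credits applies, adding CourseID, Credits; Bldg, Credits → CourseID, Dept applies, adding Dept; CourseID, Dept → Title applies, adding Title. So (Term, Bldg)⁺ = {Title, CourseID, Term, Bldg, Dept, Credits}.
This closure contains every attribute of Course1, so Course1 ∩ Course2 → Course1. The join is lossless.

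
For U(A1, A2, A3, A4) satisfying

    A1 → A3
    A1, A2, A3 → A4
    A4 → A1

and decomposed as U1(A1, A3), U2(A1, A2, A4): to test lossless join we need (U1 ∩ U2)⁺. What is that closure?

U1 ∩ U2 = {A1}.
A1 → A3 applies, adding A3
Closure: {A1, A3}.

A1, A3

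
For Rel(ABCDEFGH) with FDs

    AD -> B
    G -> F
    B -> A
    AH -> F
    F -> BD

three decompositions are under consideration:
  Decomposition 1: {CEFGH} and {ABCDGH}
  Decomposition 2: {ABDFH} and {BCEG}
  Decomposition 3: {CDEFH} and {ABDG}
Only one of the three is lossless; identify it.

Decomposition 1

Decomposition 1: common = {CGH}, closure = {ABCDFGH} → lossless.
Decomposition 2: common = {B}, closure = {AB} → lossy.
Decomposition 3: common = {D}, closure = {D} → lossy.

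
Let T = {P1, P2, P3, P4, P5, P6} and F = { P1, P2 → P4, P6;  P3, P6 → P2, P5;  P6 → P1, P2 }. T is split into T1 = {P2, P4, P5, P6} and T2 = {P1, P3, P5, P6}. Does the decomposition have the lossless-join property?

Yes

Common attributes: T1 ∩ T2 = {P5, P6}.
Closure of {P5, P6}: P6 → P1, P2 applies, adding P1, P2; P1, P2 → P4, P6 applies, adding P4. So (P5, P6)⁺ = {P1, P2, P4, P5, P6}.
This closure contains every attribute of T1, so T1 ∩ T2 → T1. The join is lossless.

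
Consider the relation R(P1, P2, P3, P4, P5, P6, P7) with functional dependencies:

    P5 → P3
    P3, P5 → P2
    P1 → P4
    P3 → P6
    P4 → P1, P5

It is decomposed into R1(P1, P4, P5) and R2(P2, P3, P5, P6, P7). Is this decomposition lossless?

Common attributes: R1 ∩ R2 = {P5}.
Closure of {P5}: P5 → P3 applies, adding P3; P3, P5 → P2 applies, adding P2; P3 → P6 applies, adding P6. So (P5)⁺ = {P2, P3, P5, P6}.
The closure contains neither all of R1 = {P1, P4, P5} nor all of R2 = {P2, P3, P5, P6, P7}, so the common attributes are not a superkey of either fragment. The join is lossy.

No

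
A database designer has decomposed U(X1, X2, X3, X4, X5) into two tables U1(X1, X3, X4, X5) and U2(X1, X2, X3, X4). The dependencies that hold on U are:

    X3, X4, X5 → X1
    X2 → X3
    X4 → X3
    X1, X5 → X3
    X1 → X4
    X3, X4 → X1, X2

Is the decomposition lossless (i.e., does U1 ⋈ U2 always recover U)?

Common attributes: U1 ∩ U2 = {X1, X3, X4}.
Closure of {X1, X3, X4}: X3, X4 → X1, X2 applies, adding X2. So (X1, X3, X4)⁺ = {X1, X2, X3, X4}.
This closure contains every attribute of U2, so U1 ∩ U2 → U2. The join is lossless.

Yes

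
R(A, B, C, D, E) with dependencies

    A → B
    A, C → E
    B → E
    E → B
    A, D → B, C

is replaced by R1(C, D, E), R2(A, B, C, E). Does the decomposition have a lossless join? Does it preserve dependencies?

lossy and not dependency-preserving

Lossless test: (C, E)⁺ = {B, C, E}, which is a superkey of neither fragment — lossy.
Dependency preservation: the restricted closure of {A, D} across the fragments never reaches {B, C}, so A, D → B, C cannot be enforced without a join — not preserved.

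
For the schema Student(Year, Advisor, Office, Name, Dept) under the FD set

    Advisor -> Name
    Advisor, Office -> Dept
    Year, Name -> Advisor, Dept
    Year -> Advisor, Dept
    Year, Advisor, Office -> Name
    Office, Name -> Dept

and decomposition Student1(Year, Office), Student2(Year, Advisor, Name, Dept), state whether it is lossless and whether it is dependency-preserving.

lossless but not dependency-preserving

Lossless test: (Year)⁺ = {Year, Advisor, Name, Dept}, which contains all of one fragment — lossless.
Dependency preservation: the restricted closure of {Advisor, Office} across the fragments never reaches {Dept}, so Advisor, Office → Dept cannot be enforced without a join — not preserved.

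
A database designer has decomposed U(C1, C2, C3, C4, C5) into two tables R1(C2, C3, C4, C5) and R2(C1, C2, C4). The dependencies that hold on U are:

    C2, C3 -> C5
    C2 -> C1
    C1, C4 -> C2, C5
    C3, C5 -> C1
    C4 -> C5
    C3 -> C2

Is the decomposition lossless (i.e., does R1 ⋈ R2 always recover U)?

Common attributes: R1 ∩ R2 = {C2, C4}.
Closure of {C2, C4}: C2 → C1 applies, adding C1; C1, C4 → C2, C5 applies, adding C5. So (C2, C4)⁺ = {C1, C2, C4, C5}.
This closure contains every attribute of R2, so R1 ∩ R2 → R2. The join is lossless.

Yes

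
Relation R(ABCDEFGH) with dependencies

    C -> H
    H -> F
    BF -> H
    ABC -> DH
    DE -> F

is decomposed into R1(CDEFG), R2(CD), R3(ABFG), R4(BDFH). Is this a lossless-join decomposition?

Chase test. Columns are ABCDEFGH; row i has aⱼ where attribute j ∈ Ri, else bᵢⱼ.
Initial tableau (one row per fragment):
  row 1: b11 b12 a3 a4 a5 a6 a7 b18
  row 2: b21 b22 a3 a4 b25 b26 b27 b28
  row 3: a1 a2 b33 b34 b35 a6 a7 b38
  row 4: b41 a2 b43 a4 b45 a6 b47 a8
Rows 1 and 2 agree on C; apply C→H and equate their H entries.
Rows 1 and 2 agree on H; apply H→F and equate their F entries.
Rows 3 and 4 agree on BF; apply BF→H and equate their H entries.
No row becomes fully distinguished — the join is lossy.

No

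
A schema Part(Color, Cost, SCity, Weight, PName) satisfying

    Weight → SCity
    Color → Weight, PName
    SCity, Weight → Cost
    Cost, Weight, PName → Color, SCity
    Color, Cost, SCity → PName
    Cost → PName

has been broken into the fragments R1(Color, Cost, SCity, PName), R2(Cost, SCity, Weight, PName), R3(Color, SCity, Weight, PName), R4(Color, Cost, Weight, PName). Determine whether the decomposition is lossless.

Yes

Chase test. Columns are Color, Cost, SCity, Weight, PName; row i has aⱼ where attribute j ∈ Ri, else bᵢⱼ.
Initial tableau (one row per fragment):
  row 1: a1 a2 a3 b14 a5
  row 2: b21 a2 a3 a4 a5
  row 3: a1 b32 a3 a4 a5
  row 4: a1 a2 b43 a4 a5
Rows 2 and 4 agree on Weight; apply Weight→SCity and equate their SCity entries.
Rows 1 and 3 agree on Color; apply Color→Weight, PName and equate their Weight, PName entries.
Rows 1 and 3 agree on SCity, Weight; apply SCity, Weight→Cost and equate their Cost entries.
Rows 1 and 2 agree on Cost, Weight, PName; apply Cost, Weight, PName→Color, SCity and equate their Color, SCity entries.
Row 1 is now all distinguished symbols — the join is lossless.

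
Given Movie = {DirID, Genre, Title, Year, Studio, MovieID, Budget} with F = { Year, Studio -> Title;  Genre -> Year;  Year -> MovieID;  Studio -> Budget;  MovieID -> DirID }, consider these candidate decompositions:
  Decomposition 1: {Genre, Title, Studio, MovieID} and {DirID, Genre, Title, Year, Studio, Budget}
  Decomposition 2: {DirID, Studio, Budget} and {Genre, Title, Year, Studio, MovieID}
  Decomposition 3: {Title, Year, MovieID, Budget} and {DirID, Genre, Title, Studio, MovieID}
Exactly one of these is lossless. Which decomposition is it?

Decomposition 1: common = {Genre, Title, Studio}, closure = {DirID, Genre, Title, Year, Studio, MovieID, Budget} → lossless.
Decomposition 2: common = {Studio}, closure = {Studio, Budget} → lossy.
Decomposition 3: common = {Title, MovieID}, closure = {DirID, Title, MovieID} → lossy.

Decomposition 1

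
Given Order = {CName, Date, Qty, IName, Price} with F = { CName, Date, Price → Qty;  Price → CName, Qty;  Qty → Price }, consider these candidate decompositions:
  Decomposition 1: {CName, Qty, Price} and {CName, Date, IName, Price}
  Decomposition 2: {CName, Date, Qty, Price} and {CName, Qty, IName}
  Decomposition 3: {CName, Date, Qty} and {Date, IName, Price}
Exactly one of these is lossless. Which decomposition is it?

Decomposition 1: common = {CName, Price}, closure = {CName, Qty, Price} → lossless.
Decomposition 2: common = {CName, Qty}, closure = {CName, Qty, Price} → lossy.
Decomposition 3: common = {Date}, closure = {Date} → lossy.

Decomposition 1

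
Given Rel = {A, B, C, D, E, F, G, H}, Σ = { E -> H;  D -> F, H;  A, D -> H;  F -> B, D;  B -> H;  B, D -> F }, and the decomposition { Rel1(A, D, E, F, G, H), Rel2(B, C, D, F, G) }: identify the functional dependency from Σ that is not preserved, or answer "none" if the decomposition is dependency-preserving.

B -> H

Check B → H: no single fragment contains all of {B, H}, and the restricted closure of {B} across the fragments never reaches {H}.
E → H is preserved.
D → F, H is preserved.
A, D → H is preserved.
F → B, D is preserved.
B, D → F is preserved.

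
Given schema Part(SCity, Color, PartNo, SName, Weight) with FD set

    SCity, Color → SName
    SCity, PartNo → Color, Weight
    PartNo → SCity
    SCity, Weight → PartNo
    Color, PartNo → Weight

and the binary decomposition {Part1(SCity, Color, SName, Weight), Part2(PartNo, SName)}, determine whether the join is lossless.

No

Common attributes: Part1 ∩ Part2 = {SName}.
No dependency enlarges {SName}, so (SName)⁺ = {SName}.
The closure contains neither all of Part1 = {SCity, Color, SName, Weight} nor all of Part2 = {PartNo, SName}, so the common attributes are not a superkey of either fragment. The join is lossy.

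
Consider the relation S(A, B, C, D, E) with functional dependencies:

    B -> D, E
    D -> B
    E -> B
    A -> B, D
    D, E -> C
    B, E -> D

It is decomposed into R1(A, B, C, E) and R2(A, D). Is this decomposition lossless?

Common attributes: R1 ∩ R2 = {A}.
Closure of {A}: A → B, D applies, adding B, D; B → D, E applies, adding E; D, E → C applies, adding C. So (A)⁺ = {A, B, C, D, E}.
This closure contains every attribute of R1, so R1 ∩ R2 → R1. The join is lossless.

Yes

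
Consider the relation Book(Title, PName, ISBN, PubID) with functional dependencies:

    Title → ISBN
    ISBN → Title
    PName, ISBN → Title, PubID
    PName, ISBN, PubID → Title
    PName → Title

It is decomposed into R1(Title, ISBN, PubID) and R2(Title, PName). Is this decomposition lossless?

Common attributes: R1 ∩ R2 = {Title}.
Closure of {Title}: Title → ISBN applies, adding ISBN. So (Title)⁺ = {Title, ISBN}.
The closure contains neither all of R1 = {Title, ISBN, PubID} nor all of R2 = {Title, PName}, so the common attributes are not a superkey of either fragment. The join is lossy.

No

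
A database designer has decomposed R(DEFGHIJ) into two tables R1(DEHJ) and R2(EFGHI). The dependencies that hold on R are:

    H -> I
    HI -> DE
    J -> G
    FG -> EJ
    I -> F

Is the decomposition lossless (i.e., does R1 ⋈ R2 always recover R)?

Common attributes: R1 ∩ R2 = {EH}.
Closure of {EH}: H → I applies, adding I; HI → DE applies, adding D; I → F applies, adding F. So (EH)⁺ = {DEFHI}.
The closure contains neither all of R1 = {DEHJ} nor all of R2 = {EFGHI}, so the common attributes are not a superkey of either fragment. The join is lossy.

No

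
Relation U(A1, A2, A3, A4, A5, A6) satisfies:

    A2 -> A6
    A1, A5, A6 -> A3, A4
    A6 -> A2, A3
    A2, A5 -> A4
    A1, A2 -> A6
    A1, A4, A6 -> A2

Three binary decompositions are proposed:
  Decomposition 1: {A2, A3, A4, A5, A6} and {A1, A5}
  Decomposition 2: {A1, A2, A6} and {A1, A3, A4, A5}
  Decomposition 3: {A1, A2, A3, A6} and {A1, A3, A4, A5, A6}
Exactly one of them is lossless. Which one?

Decomposition 3

Decomposition 1: common = {A5}, closure = {A5} → lossy.
Decomposition 2: common = {A1}, closure = {A1} → lossy.
Decomposition 3: common = {A1, A3, A6}, closure = {A1, A2, A3, A6} → lossless.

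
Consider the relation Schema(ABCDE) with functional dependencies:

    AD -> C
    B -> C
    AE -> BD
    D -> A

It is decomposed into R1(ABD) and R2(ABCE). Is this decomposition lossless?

No

Common attributes: R1 ∩ R2 = {AB}.
Closure of {AB}: B → C applies, adding C. So (AB)⁺ = {ABC}.
The closure contains neither all of R1 = {ABD} nor all of R2 = {ABCE}, so the common attributes are not a superkey of either fragment. The join is lossy.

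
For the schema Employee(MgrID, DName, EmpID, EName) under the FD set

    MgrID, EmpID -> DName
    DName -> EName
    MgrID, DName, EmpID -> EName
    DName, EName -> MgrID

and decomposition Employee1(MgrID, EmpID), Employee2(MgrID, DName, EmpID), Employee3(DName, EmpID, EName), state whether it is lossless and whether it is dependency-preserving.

lossless and dependency-preserving

Lossless test (chase): Rows 1 and 2 agree on MgrID, EmpID; apply MgrID, EmpID→DName and equate their DName entries. Rows 1 and 2 agree on DName; apply DName→EName and equate their EName entries. Rows 1 and 3 agree on DName; apply DName→EName and equate their EName entries. Rows 1 and 3 agree on DName, EName; apply DName, EName→MgrID and equate their MgrID entries. Row 1 is now all distinguished symbols — the join is lossless.
Dependency preservation: MgrID, DName, EmpID → EName; DName, EName → MgrID are not contained in any single fragment, but the restricted closure of each left-hand side across the fragments still reaches the right-hand side; the remaining FDs each lie inside some fragment. All dependencies are preserved.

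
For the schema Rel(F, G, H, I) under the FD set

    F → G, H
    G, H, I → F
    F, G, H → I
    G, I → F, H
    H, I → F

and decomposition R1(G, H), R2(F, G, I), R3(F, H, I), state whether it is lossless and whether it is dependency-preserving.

lossless and dependency-preserving

Lossless test (chase): Rows 2 and 3 agree on F; apply F→G, H and equate their G, H entries. Row 2 is now all distinguished symbols — the join is lossless.
Dependency preservation: F → G, H; G, H, I → F; F, G, H → I; G, I → F, H are not contained in any single fragment, but the restricted closure of each left-hand side across the fragments still reaches the right-hand side; the remaining FDs each lie inside some fragment. All dependencies are preserved.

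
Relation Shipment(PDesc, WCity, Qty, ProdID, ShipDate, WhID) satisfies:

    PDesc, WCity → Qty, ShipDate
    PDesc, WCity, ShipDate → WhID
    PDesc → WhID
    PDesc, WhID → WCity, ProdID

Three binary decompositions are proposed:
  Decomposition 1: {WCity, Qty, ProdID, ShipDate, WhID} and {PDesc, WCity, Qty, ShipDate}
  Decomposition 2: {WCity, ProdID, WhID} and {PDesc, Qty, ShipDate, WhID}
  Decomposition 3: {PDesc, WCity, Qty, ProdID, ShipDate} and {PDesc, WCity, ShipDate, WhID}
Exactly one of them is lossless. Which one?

Decomposition 3

Decomposition 1: common = {WCity, Qty, ShipDate}, closure = {WCity, Qty, ShipDate} → lossy.
Decomposition 2: common = {WhID}, closure = {WhID} → lossy.
Decomposition 3: common = {PDesc, WCity, ShipDate}, closure = {PDesc, WCity, Qty, ProdID, ShipDate, WhID} → lossless.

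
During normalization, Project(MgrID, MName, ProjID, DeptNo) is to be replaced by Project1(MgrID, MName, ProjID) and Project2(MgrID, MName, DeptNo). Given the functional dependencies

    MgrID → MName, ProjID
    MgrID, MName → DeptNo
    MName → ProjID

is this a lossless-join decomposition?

Yes

Common attributes: Project1 ∩ Project2 = {MgrID, MName}.
Closure of {MgrID, MName}: MgrID → MName, ProjID applies, adding ProjID; MgrID, MName → DeptNo applies, adding DeptNo. So (MgrID, MName)⁺ = {MgrID, MName, ProjID, DeptNo}.
This closure contains every attribute of Project1, so Project1 ∩ Project2 → Project1. The join is lossless.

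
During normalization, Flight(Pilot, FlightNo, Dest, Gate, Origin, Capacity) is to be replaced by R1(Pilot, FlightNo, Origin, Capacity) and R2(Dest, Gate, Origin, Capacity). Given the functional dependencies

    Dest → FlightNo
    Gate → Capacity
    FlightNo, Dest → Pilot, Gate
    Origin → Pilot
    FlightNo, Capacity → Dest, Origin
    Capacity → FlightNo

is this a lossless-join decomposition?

Common attributes: R1 ∩ R2 = {Origin, Capacity}.
Closure of {Origin, Capacity}: Origin → Pilot applies, adding Pilot; Capacity → FlightNo applies, adding FlightNo; FlightNo, Capacity → Dest, Origin applies, adding Dest; FlightNo, Dest → Pilot, Gate applies, adding Gate. So (Origin, Capacity)⁺ = {Pilot, FlightNo, Dest, Gate, Origin, Capacity}.
This closure contains every attribute of R1, so R1 ∩ R2 → R1. The join is lossless.

Yes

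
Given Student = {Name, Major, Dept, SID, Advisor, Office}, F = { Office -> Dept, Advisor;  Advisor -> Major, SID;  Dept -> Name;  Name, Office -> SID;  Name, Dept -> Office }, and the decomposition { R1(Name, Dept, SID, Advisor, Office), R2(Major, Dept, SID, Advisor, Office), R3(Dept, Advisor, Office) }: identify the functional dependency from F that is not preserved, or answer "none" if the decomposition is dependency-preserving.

Office → Dept, Advisor lies within R1.
Advisor → Major, SID lies within R2.
Dept → Name lies within R1.
Name, Office → SID lies within R1.
Name, Dept → Office lies within R1.
Every dependency is enforceable on the fragments, so the decomposition is dependency-preserving.

none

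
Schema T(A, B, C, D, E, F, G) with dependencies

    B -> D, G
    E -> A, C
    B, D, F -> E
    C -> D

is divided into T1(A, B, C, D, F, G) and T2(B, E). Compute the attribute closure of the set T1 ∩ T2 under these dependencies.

B, D, G

T1 ∩ T2 = {B}.
B → D, G applies, adding D, G
Closure: {B, D, G}.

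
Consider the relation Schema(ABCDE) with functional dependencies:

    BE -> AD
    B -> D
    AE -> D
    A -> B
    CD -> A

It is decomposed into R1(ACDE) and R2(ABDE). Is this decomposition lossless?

Yes

Common attributes: R1 ∩ R2 = {ADE}.
Closure of {ADE}: A → B applies, adding B. So (ADE)⁺ = {ABDE}.
This closure contains every attribute of R2, so R1 ∩ R2 → R2. The join is lossless.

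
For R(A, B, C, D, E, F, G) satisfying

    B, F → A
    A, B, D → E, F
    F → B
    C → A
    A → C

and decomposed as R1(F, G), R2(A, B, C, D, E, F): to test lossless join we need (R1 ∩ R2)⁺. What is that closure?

A, B, C, F

R1 ∩ R2 = {F}.
F → B applies, adding B
B, F → A applies, adding A
A → C applies, adding C
Closure: {A, B, C, F}.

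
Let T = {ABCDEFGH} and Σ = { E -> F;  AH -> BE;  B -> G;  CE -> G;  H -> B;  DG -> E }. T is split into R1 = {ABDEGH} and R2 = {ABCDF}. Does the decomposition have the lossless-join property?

Common attributes: R1 ∩ R2 = {ABD}.
Closure of {ABD}: B → G applies, adding G; DG → E applies, adding E; E → F applies, adding F. So (ABD)⁺ = {ABDEFG}.
The closure contains neither all of R1 = {ABDEGH} nor all of R2 = {ABCDF}, so the common attributes are not a superkey of either fragment. The join is lossy.

No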